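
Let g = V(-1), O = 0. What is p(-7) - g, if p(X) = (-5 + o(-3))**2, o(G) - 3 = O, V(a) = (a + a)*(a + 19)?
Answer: 40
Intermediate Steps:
V(a) = 2*a*(19 + a) (V(a) = (2*a)*(19 + a) = 2*a*(19 + a))
g = -36 (g = 2*(-1)*(19 - 1) = 2*(-1)*18 = -36)
o(G) = 3 (o(G) = 3 + 0 = 3)
p(X) = 4 (p(X) = (-5 + 3)**2 = (-2)**2 = 4)
p(-7) - g = 4 - 1*(-36) = 4 + 36 = 40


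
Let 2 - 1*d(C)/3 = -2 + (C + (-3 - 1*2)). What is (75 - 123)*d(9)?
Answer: 0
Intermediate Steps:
d(C) = 27 - 3*C (d(C) = 6 - 3*(-2 + (C + (-3 - 1*2))) = 6 - 3*(-2 + (C + (-3 - 2))) = 6 - 3*(-2 + (C - 5)) = 6 - 3*(-2 + (-5 + C)) = 6 - 3*(-7 + C) = 6 + (21 - 3*C) = 27 - 3*C)
(75 - 123)*d(9) = (75 - 123)*(27 - 3*9) = -48*(27 - 27) = -48*0 = 0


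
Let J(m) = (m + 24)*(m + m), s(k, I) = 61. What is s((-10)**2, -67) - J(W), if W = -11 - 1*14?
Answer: 11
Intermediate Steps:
W = -25 (W = -11 - 14 = -25)
J(m) = 2*m*(24 + m) (J(m) = (24 + m)*(2*m) = 2*m*(24 + m))
s((-10)**2, -67) - J(W) = 61 - 2*(-25)*(24 - 25) = 61 - 2*(-25)*(-1) = 61 - 1*50 = 61 - 50 = 11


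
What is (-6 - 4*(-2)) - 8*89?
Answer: -710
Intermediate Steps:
(-6 - 4*(-2)) - 8*89 = (-6 + 8) - 712 = 2 - 712 = -710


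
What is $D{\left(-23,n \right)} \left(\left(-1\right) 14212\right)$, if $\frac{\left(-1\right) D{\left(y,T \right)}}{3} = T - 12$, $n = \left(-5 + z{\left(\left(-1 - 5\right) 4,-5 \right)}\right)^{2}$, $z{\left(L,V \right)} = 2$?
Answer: $-127908$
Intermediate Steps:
$n = 9$ ($n = \left(-5 + 2\right)^{2} = \left(-3\right)^{2} = 9$)
$D{\left(y,T \right)} = 36 - 3 T$ ($D{\left(y,T \right)} = - 3 \left(T - 12\right) = - 3 \left(-12 + T\right) = 36 - 3 T$)
$D{\left(-23,n \right)} \left(\left(-1\right) 14212\right) = \left(36 - 27\right) \left(\left(-1\right) 14212\right) = \left(36 - 27\right) \left(-14212\right) = 9 \left(-14212\right) = -127908$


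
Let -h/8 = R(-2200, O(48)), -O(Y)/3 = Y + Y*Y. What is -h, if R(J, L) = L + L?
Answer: -112896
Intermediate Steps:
O(Y) = -3*Y - 3*Y**2 (O(Y) = -3*(Y + Y*Y) = -3*(Y + Y**2) = -3*Y - 3*Y**2)
R(J, L) = 2*L
h = 112896 (h = -16*(-3*48*(1 + 48)) = -16*(-3*48*49) = -16*(-7056) = -8*(-14112) = 112896)
-h = -1*112896 = -112896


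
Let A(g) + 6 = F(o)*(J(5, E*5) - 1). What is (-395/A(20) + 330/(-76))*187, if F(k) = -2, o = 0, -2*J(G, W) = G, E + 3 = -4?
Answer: -2837725/38 ≈ -74677.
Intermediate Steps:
E = -7 (E = -3 - 4 = -7)
J(G, W) = -G/2
A(g) = 1 (A(g) = -6 - 2*(-½*5 - 1) = -6 - 2*(-5/2 - 1) = -6 - 2*(-7/2) = -6 + 7 = 1)
(-395/A(20) + 330/(-76))*187 = (-395/1 + 330/(-76))*187 = (-395*1 + 330*(-1/76))*187 = (-395 - 165/38)*187 = -15175/38*187 = -2837725/38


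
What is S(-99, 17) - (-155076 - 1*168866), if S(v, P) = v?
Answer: 323843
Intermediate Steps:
S(-99, 17) - (-155076 - 1*168866) = -99 - (-155076 - 1*168866) = -99 - (-155076 - 168866) = -99 - 1*(-323942) = -99 + 323942 = 323843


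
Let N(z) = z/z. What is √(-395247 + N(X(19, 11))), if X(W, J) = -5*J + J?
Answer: I*√395246 ≈ 628.69*I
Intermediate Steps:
X(W, J) = -4*J
N(z) = 1
√(-395247 + N(X(19, 11))) = √(-395247 + 1) = √(-395246) = I*√395246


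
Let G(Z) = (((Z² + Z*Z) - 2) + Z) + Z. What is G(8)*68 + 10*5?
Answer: 9706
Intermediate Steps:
G(Z) = -2 + 2*Z + 2*Z² (G(Z) = (((Z² + Z²) - 2) + Z) + Z = ((2*Z² - 2) + Z) + Z = ((-2 + 2*Z²) + Z) + Z = (-2 + Z + 2*Z²) + Z = -2 + 2*Z + 2*Z²)
G(8)*68 + 10*5 = (-2 + 2*8 + 2*8²)*68 + 10*5 = (-2 + 16 + 2*64)*68 + 50 = (-2 + 16 + 128)*68 + 50 = 142*68 + 50 = 9656 + 50 = 9706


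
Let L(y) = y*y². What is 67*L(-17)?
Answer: -329171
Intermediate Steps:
L(y) = y³
67*L(-17) = 67*(-17)³ = 67*(-4913) = -329171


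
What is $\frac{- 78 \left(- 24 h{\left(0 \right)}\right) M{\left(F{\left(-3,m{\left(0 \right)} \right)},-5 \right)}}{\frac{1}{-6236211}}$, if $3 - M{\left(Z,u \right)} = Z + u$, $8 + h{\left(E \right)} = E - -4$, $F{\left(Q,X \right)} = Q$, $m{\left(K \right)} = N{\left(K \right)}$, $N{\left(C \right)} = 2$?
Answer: $513664227648$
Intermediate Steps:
$m{\left(K \right)} = 2$
$h{\left(E \right)} = -4 + E$ ($h{\left(E \right)} = -8 + \left(E - -4\right) = -8 + \left(E + 4\right) = -8 + \left(4 + E\right) = -4 + E$)
$M{\left(Z,u \right)} = 3 - Z - u$ ($M{\left(Z,u \right)} = 3 - \left(Z + u\right) = 3 - Z - u$)
$\frac{- 78 \left(- 24 h{\left(0 \right)}\right) M{\left(F{\left(-3,m{\left(0 \right)} \right)},-5 \right)}}{\frac{1}{-6236211}} = \frac{- 78 \left(- 24 \left(-4 + 0\right)\right) \left(3 - -3 - -5\right)}{\frac{1}{-6236211}} = \frac{- 78 \left(\left(-24\right) \left(-4\right)\right) \left(3 + 3 + 5\right)}{- \frac{1}{6236211}} = \left(-78\right) 96 \cdot 11 \left(-6236211\right) = \left(-7488\right) 11 \left(-6236211\right) = \left(-82368\right) \left(-6236211\right) = 513664227648$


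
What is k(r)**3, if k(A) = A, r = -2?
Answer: -8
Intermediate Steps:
k(r)**3 = (-2)**3 = -8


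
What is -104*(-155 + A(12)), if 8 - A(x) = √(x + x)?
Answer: 15288 + 208*√6 ≈ 15798.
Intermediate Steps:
A(x) = 8 - √2*√x (A(x) = 8 - √(x + x) = 8 - √(2*x) = 8 - √2*√x)
-104*(-155 + A(12)) = -104*(-155 + (8 - √2*√12)) = -104*(-155 + (8 - √2*2*√3)) = -104*(-155 + (8 - 2*√6)) = -104*(-147 - 2*√6) = 15288 + 208*√6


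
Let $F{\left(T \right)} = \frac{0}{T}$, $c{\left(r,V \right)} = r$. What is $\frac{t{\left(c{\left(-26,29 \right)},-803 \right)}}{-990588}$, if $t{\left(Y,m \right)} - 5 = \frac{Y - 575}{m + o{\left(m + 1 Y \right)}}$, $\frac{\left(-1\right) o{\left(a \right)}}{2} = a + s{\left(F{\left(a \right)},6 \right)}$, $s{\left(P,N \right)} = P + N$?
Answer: $- \frac{1807}{417532842} \approx -4.3278 \cdot 10^{-6}$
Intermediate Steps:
$F{\left(T \right)} = 0$
$s{\left(P,N \right)} = N + P$
$o{\left(a \right)} = -12 - 2 a$ ($o{\left(a \right)} = - 2 \left(a + \left(6 + 0\right)\right) = - 2 \left(a + 6\right) = - 2 \left(6 + a\right) = -12 - 2 a$)
$t{\left(Y,m \right)} = 5 + \frac{-575 + Y}{-12 - m - 2 Y}$ ($t{\left(Y,m \right)} = 5 + \frac{Y - 575}{m - \left(12 + 2 \left(m + 1 Y\right)\right)} = 5 + \frac{-575 + Y}{m - \left(12 + 2 \left(m + Y\right)\right)} = 5 + \frac{-575 + Y}{m - \left(12 + 2 \left(Y + m\right)\right)} = 5 + \frac{-575 + Y}{m - \left(12 + 2 Y + 2 m\right)} = 5 + \frac{-575 + Y}{-12 - m - 2 Y}$)
$\frac{t{\left(c{\left(-26,29 \right)},-803 \right)}}{-990588} = \frac{\frac{1}{12 - 803 + 2 \left(-26\right)} \left(635 + 5 \left(-803\right) + 9 \left(-26\right)\right)}{-990588} = \frac{635 - 4015 - 234}{12 - 803 - 52} \left(- \frac{1}{990588}\right) = \frac{1}{-843} \left(-3614\right) \left(- \frac{1}{990588}\right) = \left(- \frac{1}{843}\right) \left(-3614\right) \left(- \frac{1}{990588}\right) = \frac{3614}{843} \left(- \frac{1}{990588}\right) = - \frac{1807}{417532842}$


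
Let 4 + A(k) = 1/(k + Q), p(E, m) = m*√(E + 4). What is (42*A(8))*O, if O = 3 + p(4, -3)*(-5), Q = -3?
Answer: -2394/5 - 4788*√2 ≈ -7250.1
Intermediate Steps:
p(E, m) = m*√(4 + E)
O = 3 + 30*√2 (O = 3 - 3*√(4 + 4)*(-5) = 3 - 6*√2*(-5) = 3 + 30*√2 ≈ 45.426)
A(k) = -4 + 1/(-3 + k) (A(k) = -4 + 1/(k - 3) = -4 + 1/(-3 + k))
(42*A(8))*O = (42*((13 - 4*8)/(-3 + 8)))*(3 + 30*√2) = (42*((13 - 32)/5))*(3 + 30*√2) = (42*((⅕)*(-19)))*(3 + 30*√2) = (42*(-19/5))*(3 + 30*√2) = -798*(3 + 30*√2)/5 = -2394/5 - 4788*√2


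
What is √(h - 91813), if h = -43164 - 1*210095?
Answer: 4*I*√21567 ≈ 587.43*I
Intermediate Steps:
h = -253259 (h = -43164 - 210095 = -253259)
√(h - 91813) = √(-253259 - 91813) = √(-345072) = 4*I*√21567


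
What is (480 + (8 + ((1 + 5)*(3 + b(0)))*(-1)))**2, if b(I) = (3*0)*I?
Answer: 220900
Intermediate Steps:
b(I) = 0 (b(I) = 0*I = 0)
(480 + (8 + ((1 + 5)*(3 + b(0)))*(-1)))**2 = (480 + (8 + ((1 + 5)*(3 + 0))*(-1)))**2 = (480 + (8 + (6*3)*(-1)))**2 = (480 + (8 + 18*(-1)))**2 = (480 + (8 - 18))**2 = (480 - 10)**2 = 470**2 = 220900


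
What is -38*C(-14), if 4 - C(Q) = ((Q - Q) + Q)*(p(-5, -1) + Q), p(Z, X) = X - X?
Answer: 7296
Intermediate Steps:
p(Z, X) = 0
C(Q) = 4 - Q² (C(Q) = 4 - ((Q - Q) + Q)*(0 + Q) = 4 - (0 + Q)*Q = 4 - Q*Q = 4 - Q²)
-38*C(-14) = -38*(4 - 1*(-14)²) = -38*(4 - 1*196) = -38*(4 - 196) = -38*(-192) = 7296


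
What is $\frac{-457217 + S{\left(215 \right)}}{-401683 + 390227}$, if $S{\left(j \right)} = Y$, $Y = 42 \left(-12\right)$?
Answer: $\frac{457721}{11456} \approx 39.955$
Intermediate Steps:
$Y = -504$
$S{\left(j \right)} = -504$
$\frac{-457217 + S{\left(215 \right)}}{-401683 + 390227} = \frac{-457217 - 504}{-401683 + 390227} = - \frac{457721}{-11456} = \left(-457721\right) \left(- \frac{1}{11456}\right) = \frac{457721}{11456}$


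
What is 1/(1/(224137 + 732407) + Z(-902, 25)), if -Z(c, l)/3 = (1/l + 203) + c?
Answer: 23913600/50143949593 ≈ 0.00047690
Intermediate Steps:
Z(c, l) = -609 - 3*c - 3/l (Z(c, l) = -3*((1/l + 203) + c) = -3*((203 + 1/l) + c) = -3*(203 + c + 1/l) = -609 - 3*c - 3/l)
1/(1/(224137 + 732407) + Z(-902, 25)) = 1/(1/(224137 + 732407) + (-609 - 3*(-902) - 3/25)) = 1/(1/956544 + (-609 + 2706 - 3*1/25)) = 1/(1/956544 + (-609 + 2706 - 3/25)) = 1/(1/956544 + 52422/25) = 1/(50143949593/23913600) = 23913600/50143949593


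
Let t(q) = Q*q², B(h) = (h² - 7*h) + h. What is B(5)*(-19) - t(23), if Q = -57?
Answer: 30248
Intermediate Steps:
B(h) = h² - 6*h
t(q) = -57*q²
B(5)*(-19) - t(23) = (5*(-6 + 5))*(-19) - (-57)*23² = (5*(-1))*(-19) - (-57)*529 = -5*(-19) - 1*(-30153) = 95 + 30153 = 30248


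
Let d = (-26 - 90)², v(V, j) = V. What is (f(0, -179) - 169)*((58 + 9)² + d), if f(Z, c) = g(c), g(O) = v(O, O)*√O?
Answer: -3032705 - 3212155*I*√179 ≈ -3.0327e+6 - 4.2976e+7*I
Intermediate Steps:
d = 13456 (d = (-116)² = 13456)
g(O) = O^(3/2) (g(O) = O*√O = O^(3/2))
f(Z, c) = c^(3/2)
(f(0, -179) - 169)*((58 + 9)² + d) = ((-179)^(3/2) - 169)*((58 + 9)² + 13456) = (-179*I*√179 - 169)*(67² + 13456) = (-169 - 179*I*√179)*(4489 + 13456) = (-169 - 179*I*√179)*17945 = -3032705 - 3212155*I*√179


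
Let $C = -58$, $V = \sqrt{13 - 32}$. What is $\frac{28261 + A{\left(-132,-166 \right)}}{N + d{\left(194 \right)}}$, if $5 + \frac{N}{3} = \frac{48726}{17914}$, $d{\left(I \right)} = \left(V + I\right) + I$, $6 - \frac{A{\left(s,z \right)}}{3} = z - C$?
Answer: $\frac{874669610247550}{11657261731631} - \frac{2294757164947 i \sqrt{19}}{11657261731631} \approx 75.032 - 0.85806 i$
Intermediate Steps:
$V = i \sqrt{19}$ ($V = \sqrt{-19} = i \sqrt{19} \approx 4.3589 i$)
$A{\left(s,z \right)} = -156 - 3 z$ ($A{\left(s,z \right)} = 18 - 3 \left(z - -58\right) = 18 - 3 \left(z + 58\right) = 18 - 3 \left(58 + z\right) = 18 - \left(174 + 3 z\right) = -156 - 3 z$)
$d{\left(I \right)} = 2 I + i \sqrt{19}$ ($d{\left(I \right)} = \left(i \sqrt{19} + I\right) + I = \left(I + i \sqrt{19}\right) + I = 2 I + i \sqrt{19}$)
$N = - \frac{61266}{8957}$ ($N = -15 + 3 \cdot \frac{48726}{17914} = -15 + 3 \cdot 48726 \cdot \frac{1}{17914} = -15 + 3 \cdot \frac{24363}{8957} = -15 + \frac{73089}{8957} = - \frac{61266}{8957} \approx -6.84$)
$\frac{28261 + A{\left(-132,-166 \right)}}{N + d{\left(194 \right)}} = \frac{28261 - -342}{- \frac{61266}{8957} + \left(2 \cdot 194 + i \sqrt{19}\right)} = \frac{28261 + \left(-156 + 498\right)}{- \frac{61266}{8957} + \left(388 + i \sqrt{19}\right)} = \frac{28261 + 342}{\frac{3414050}{8957} + i \sqrt{19}} = \frac{28603}{\frac{3414050}{8957} + i \sqrt{19}}$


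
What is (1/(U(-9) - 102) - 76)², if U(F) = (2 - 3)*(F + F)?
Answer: 40768225/7056 ≈ 5777.8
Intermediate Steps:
U(F) = -2*F
(1/(U(-9) - 102) - 76)² = (1/(-2*(-9) - 102) - 76)² = (1/(18 - 102) - 76)² = (1/(-84) - 76)² = (-1/84 - 76)² = (-6385/84)² = 40768225/7056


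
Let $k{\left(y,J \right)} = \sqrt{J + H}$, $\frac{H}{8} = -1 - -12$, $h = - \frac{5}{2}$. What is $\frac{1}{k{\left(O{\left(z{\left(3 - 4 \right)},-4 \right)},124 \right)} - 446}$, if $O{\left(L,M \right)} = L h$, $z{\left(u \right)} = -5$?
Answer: $- \frac{223}{99352} - \frac{\sqrt{53}}{99352} \approx -0.0023178$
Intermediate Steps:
$h = - \frac{5}{2}$ ($h = \left(-5\right) \frac{1}{2} = - \frac{5}{2} \approx -2.5$)
$H = 88$ ($H = 8 \left(-1 - -12\right) = 8 \left(-1 + 12\right) = 8 \cdot 11 = 88$)
$O{\left(L,M \right)} = - \frac{5 L}{2}$ ($O{\left(L,M \right)} = L \left(- \frac{5}{2}\right) = - \frac{5 L}{2}$)
$k{\left(y,J \right)} = \sqrt{88 + J}$ ($k{\left(y,J \right)} = \sqrt{J + 88} = \sqrt{88 + J}$)
$\frac{1}{k{\left(O{\left(z{\left(3 - 4 \right)},-4 \right)},124 \right)} - 446} = \frac{1}{\sqrt{88 + 124} - 446} = \frac{1}{\sqrt{212} - 446} = \frac{1}{2 \sqrt{53} - 446} = \frac{1}{-446 + 2 \sqrt{53}}$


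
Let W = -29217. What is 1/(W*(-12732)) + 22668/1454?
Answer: 4216144226623/270437343588 ≈ 15.590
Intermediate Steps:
1/(W*(-12732)) + 22668/1454 = 1/(-29217*(-12732)) + 22668/1454 = -1/29217*(-1/12732) + 22668*(1/1454) = 1/371990844 + 11334/727 = 4216144226623/270437343588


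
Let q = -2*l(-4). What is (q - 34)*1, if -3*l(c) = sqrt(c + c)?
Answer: -34 + 4*I*sqrt(2)/3 ≈ -34.0 + 1.8856*I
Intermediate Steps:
l(c) = -sqrt(2)*sqrt(c)/3 (l(c) = -sqrt(c + c)/3 = -sqrt(2)*sqrt(c)/3)
q = 4*I*sqrt(2)/3 (q = -(-2)*sqrt(2)*sqrt(-4)/3 = -(-2)*sqrt(2)*2*I/3 = -(-4)*I*sqrt(2)/3 = 4*I*sqrt(2)/3 ≈ 1.8856*I)
(q - 34)*1 = (4*I*sqrt(2)/3 - 34)*1 = (-34 + 4*I*sqrt(2)/3)*1 = -34 + 4*I*sqrt(2)/3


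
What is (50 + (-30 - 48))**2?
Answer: 784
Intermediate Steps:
(50 + (-30 - 48))**2 = (50 - 78)**2 = (-28)**2 = 784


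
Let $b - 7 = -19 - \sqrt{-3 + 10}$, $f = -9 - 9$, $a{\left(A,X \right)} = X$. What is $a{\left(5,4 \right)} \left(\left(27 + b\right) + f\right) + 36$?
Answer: $24 - 4 \sqrt{7} \approx 13.417$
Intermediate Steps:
$f = -18$
$b = -12 - \sqrt{7}$ ($b = 7 - \left(19 + \sqrt{-3 + 10}\right) = 7 - \left(19 + \sqrt{7}\right) = -12 - \sqrt{7} \approx -14.646$)
$a{\left(5,4 \right)} \left(\left(27 + b\right) + f\right) + 36 = 4 \left(\left(27 - \left(12 + \sqrt{7}\right)\right) - 18\right) + 36 = 4 \left(\left(15 - \sqrt{7}\right) - 18\right) + 36 = 4 \left(-3 - \sqrt{7}\right) + 36 = \left(-12 - 4 \sqrt{7}\right) + 36 = 24 - 4 \sqrt{7}$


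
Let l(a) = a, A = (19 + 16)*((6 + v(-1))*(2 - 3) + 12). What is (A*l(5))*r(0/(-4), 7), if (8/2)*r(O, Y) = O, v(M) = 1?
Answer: 0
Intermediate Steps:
r(O, Y) = O/4
A = 175 (A = (19 + 16)*((6 + 1)*(2 - 3) + 12) = 35*(7*(-1) + 12) = 35*(-7 + 12) = 35*5 = 175)
(A*l(5))*r(0/(-4), 7) = (175*5)*((0/(-4))/4) = 875*((0*(-1/4))/4) = 875*((1/4)*0) = 875*0 = 0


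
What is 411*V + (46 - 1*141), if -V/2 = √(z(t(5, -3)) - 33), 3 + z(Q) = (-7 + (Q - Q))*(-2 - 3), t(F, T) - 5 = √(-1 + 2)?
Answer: -95 - 822*I ≈ -95.0 - 822.0*I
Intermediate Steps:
t(F, T) = 6 (t(F, T) = 5 + √(-1 + 2) = 5 + √1 = 5 + 1 = 6)
z(Q) = 32 (z(Q) = -3 + (-7 + (Q - Q))*(-2 - 3) = -3 + (-7 + 0)*(-5) = -3 - 7*(-5) = -3 + 35 = 32)
V = -2*I (V = -2*√(32 - 33) = -2*I ≈ -2.0*I)
411*V + (46 - 1*141) = 411*(-2*I) + (46 - 1*141) = -822*I + (46 - 141) = -822*I - 95 = -95 - 822*I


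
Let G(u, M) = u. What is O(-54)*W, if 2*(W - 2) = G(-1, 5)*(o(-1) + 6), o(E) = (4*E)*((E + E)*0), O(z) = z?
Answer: 54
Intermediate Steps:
o(E) = 0 (o(E) = (4*E)*((2*E)*0) = (4*E)*0 = 0)
W = -1 (W = 2 + (-(0 + 6))/2 = 2 + (-1*6)/2 = 2 + (1/2)*(-6) = 2 - 3 = -1)
O(-54)*W = -54*(-1) = 54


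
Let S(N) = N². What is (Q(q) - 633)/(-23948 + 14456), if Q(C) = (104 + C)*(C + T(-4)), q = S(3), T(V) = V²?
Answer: -548/2373 ≈ -0.23093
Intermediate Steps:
q = 9 (q = 3² = 9)
Q(C) = (16 + C)*(104 + C) (Q(C) = (104 + C)*(C + (-4)²) = (104 + C)*(C + 16) = (104 + C)*(16 + C) = (16 + C)*(104 + C))
(Q(q) - 633)/(-23948 + 14456) = ((1664 + 9² + 120*9) - 633)/(-23948 + 14456) = ((1664 + 81 + 1080) - 633)/(-9492) = (2825 - 633)*(-1/9492) = 2192*(-1/9492) = -548/2373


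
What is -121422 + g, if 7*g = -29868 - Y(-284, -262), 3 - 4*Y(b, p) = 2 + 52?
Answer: -3519237/28 ≈ -1.2569e+5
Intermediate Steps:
Y(b, p) = -51/4 (Y(b, p) = ¾ - (2 + 52)/4 = ¾ - ¼*54 = ¾ - 27/2 = -51/4)
g = -119421/28 (g = (-29868 - 1*(-51/4))/7 = (-29868 + 51/4)/7 = (⅐)*(-119421/4) = -119421/28 ≈ -4265.0)
-121422 + g = -121422 - 119421/28 = -3519237/28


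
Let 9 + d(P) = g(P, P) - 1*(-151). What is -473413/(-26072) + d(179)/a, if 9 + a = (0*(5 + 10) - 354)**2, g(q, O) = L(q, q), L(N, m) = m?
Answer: 19776777301/1089001368 ≈ 18.160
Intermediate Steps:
g(q, O) = q
d(P) = 142 + P (d(P) = -9 + (P - 1*(-151)) = -9 + (P + 151) = -9 + (151 + P) = 142 + P)
a = 125307 (a = -9 + (0*(5 + 10) - 354)**2 = -9 + (0*15 - 354)**2 = -9 + (0 - 354)**2 = -9 + (-354)**2 = -9 + 125316 = 125307)
-473413/(-26072) + d(179)/a = -473413/(-26072) + (142 + 179)/125307 = -473413*(-1/26072) + 321*(1/125307) = 473413/26072 + 107/41769 = 19776777301/1089001368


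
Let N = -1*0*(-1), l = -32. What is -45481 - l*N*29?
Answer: -45481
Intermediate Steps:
N = 0 (N = 0*(-1) = 0)
-45481 - l*N*29 = -45481 - (-32*0)*29 = -45481 - 0*29 = -45481 - 1*0 = -45481 + 0 = -45481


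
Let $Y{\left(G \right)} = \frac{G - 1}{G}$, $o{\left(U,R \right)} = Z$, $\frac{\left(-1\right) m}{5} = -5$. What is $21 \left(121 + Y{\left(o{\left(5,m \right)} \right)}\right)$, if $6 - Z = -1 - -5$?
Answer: $\frac{5103}{2} \approx 2551.5$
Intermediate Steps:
$m = 25$ ($m = \left(-5\right) \left(-5\right) = 25$)
$Z = 2$ ($Z = 6 - \left(-1 - -5\right) = 6 - \left(-1 + 5\right) = 6 - 4 = 2$)
$o{\left(U,R \right)} = 2$
$Y{\left(G \right)} = \frac{-1 + G}{G}$
$21 \left(121 + Y{\left(o{\left(5,m \right)} \right)}\right) = 21 \left(121 + \frac{-1 + 2}{2}\right) = 21 \left(121 + \frac{1}{2} \cdot 1\right) = 21 \left(121 + \frac{1}{2}\right) = 21 \cdot \frac{243}{2} = \frac{5103}{2}$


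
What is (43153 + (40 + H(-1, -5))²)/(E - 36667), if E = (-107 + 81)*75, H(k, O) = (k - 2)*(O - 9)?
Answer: -49877/38617 ≈ -1.2916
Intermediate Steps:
H(k, O) = (-9 + O)*(-2 + k) (H(k, O) = (-2 + k)*(-9 + O) = (-9 + O)*(-2 + k))
E = -1950 (E = -26*75 = -1950)
(43153 + (40 + H(-1, -5))²)/(E - 36667) = (43153 + (40 + (18 - 9*(-1) - 2*(-5) - 5*(-1)))²)/(-1950 - 36667) = (43153 + (40 + (18 + 9 + 10 + 5))²)/(-38617) = (43153 + (40 + 42)²)*(-1/38617) = (43153 + 82²)*(-1/38617) = (43153 + 6724)*(-1/38617) = 49877*(-1/38617) = -49877/38617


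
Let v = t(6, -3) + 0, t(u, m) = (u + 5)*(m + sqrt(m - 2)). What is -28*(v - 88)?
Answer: 3388 - 308*I*sqrt(5) ≈ 3388.0 - 688.71*I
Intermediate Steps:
t(u, m) = (5 + u)*(m + sqrt(-2 + m))
v = -33 + 11*I*sqrt(5) (v = (5*(-3) + 5*sqrt(-2 - 3) - 3*6 + 6*sqrt(-2 - 3)) + 0 = (-15 + 5*sqrt(-5) - 18 + 6*sqrt(-5)) + 0 = (-15 + 5*(I*sqrt(5)) - 18 + 6*(I*sqrt(5))) + 0 = (-15 + 5*I*sqrt(5) - 18 + 6*I*sqrt(5)) + 0 = (-33 + 11*I*sqrt(5)) + 0 = -33 + 11*I*sqrt(5) ≈ -33.0 + 24.597*I)
-28*(v - 88) = -28*((-33 + 11*I*sqrt(5)) - 88) = -28*(-121 + 11*I*sqrt(5)) = 3388 - 308*I*sqrt(5)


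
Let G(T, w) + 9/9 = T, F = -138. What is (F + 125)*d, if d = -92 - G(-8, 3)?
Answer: 1079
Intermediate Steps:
G(T, w) = -1 + T
d = -83 (d = -92 - (-1 - 8) = -92 - 1*(-9) = -92 + 9 = -83)
(F + 125)*d = (-138 + 125)*(-83) = -13*(-83) = 1079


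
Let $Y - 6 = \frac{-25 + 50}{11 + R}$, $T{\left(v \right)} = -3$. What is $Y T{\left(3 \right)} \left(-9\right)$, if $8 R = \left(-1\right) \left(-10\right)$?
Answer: $\frac{10638}{49} \approx 217.1$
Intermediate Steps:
$R = \frac{5}{4}$ ($R = \frac{\left(-1\right) \left(-10\right)}{8} = \frac{1}{8} \cdot 10 = \frac{5}{4} \approx 1.25$)
$Y = \frac{394}{49}$ ($Y = 6 + \frac{-25 + 50}{11 + \frac{5}{4}} = 6 + \frac{25}{\frac{49}{4}} = 6 + 25 \cdot \frac{4}{49} = 6 + \frac{100}{49} = \frac{394}{49} \approx 8.0408$)
$Y T{\left(3 \right)} \left(-9\right) = \frac{394}{49} \left(-3\right) \left(-9\right) = \left(- \frac{1182}{49}\right) \left(-9\right) = \frac{10638}{49}$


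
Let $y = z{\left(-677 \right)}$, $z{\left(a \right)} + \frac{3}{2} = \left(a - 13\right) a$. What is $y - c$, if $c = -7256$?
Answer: $\frac{948769}{2} \approx 4.7438 \cdot 10^{5}$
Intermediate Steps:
$z{\left(a \right)} = - \frac{3}{2} + a \left(-13 + a\right)$ ($z{\left(a \right)} = - \frac{3}{2} + \left(a - 13\right) a = - \frac{3}{2} + \left(-13 + a\right) a = - \frac{3}{2} + a \left(-13 + a\right)$)
$y = \frac{934257}{2}$ ($y = - \frac{3}{2} + \left(-677\right)^{2} - -8801 = - \frac{3}{2} + 458329 + 8801 = \frac{934257}{2} \approx 4.6713 \cdot 10^{5}$)
$y - c = \frac{934257}{2} - -7256 = \frac{934257}{2} + 7256 = \frac{948769}{2}$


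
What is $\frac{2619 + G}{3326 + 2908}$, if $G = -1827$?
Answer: $\frac{132}{1039} \approx 0.12705$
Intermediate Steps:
$\frac{2619 + G}{3326 + 2908} = \frac{2619 - 1827}{3326 + 2908} = \frac{792}{6234} = 792 \cdot \frac{1}{6234} = \frac{132}{1039}$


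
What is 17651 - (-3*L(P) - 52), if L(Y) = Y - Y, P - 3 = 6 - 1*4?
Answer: 17703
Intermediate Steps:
P = 5 (P = 3 + (6 - 1*4) = 3 + (6 - 4) = 3 + 2 = 5)
L(Y) = 0
17651 - (-3*L(P) - 52) = 17651 - (-3*0 - 52) = 17651 - (0 - 52) = 17651 - 1*(-52) = 17651 + 52 = 17703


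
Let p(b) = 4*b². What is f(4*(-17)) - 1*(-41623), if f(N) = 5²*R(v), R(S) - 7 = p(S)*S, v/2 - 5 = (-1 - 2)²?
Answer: 2236998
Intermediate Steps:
v = 28 (v = 10 + 2*(-1 - 2)² = 10 + 2*(-3)² = 10 + 2*9 = 10 + 18 = 28)
R(S) = 7 + 4*S³ (R(S) = 7 + (4*S²)*S = 7 + 4*S³)
f(N) = 2195375 (f(N) = 5²*(7 + 4*28³) = 25*(7 + 4*21952) = 25*(7 + 87808) = 25*87815 = 2195375)
f(4*(-17)) - 1*(-41623) = 2195375 - 1*(-41623) = 2195375 + 41623 = 2236998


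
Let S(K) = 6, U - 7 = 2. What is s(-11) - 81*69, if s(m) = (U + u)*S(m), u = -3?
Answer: -5553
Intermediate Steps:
U = 9 (U = 7 + 2 = 9)
s(m) = 36 (s(m) = (9 - 3)*6 = 6*6 = 36)
s(-11) - 81*69 = 36 - 81*69 = 36 - 5589 = -5553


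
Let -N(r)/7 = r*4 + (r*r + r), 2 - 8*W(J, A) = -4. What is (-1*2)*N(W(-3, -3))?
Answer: 483/8 ≈ 60.375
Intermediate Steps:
W(J, A) = ¾ (W(J, A) = ¼ - ⅛*(-4) = ¼ + ½ = ¾)
N(r) = -35*r - 7*r² (N(r) = -7*(r*4 + (r*r + r)) = -7*(4*r + (r² + r)) = -7*(4*r + (r + r²)) = -7*(r² + 5*r) = -35*r - 7*r²)
(-1*2)*N(W(-3, -3)) = (-1*2)*(-7*¾*(5 + ¾)) = -(-14)*3*23/(4*4) = -2*(-483/16) = 483/8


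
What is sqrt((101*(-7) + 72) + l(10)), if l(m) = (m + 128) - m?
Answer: 13*I*sqrt(3) ≈ 22.517*I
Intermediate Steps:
l(m) = 128 (l(m) = (128 + m) - m = 128)
sqrt((101*(-7) + 72) + l(10)) = sqrt((101*(-7) + 72) + 128) = sqrt((-707 + 72) + 128) = sqrt(-635 + 128) = sqrt(-507) = 13*I*sqrt(3)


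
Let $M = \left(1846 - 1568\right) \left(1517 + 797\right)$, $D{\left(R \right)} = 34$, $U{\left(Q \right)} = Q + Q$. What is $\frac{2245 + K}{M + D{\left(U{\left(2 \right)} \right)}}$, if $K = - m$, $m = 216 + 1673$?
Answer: $\frac{178}{321663} \approx 0.00055337$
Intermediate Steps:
$m = 1889$
$U{\left(Q \right)} = 2 Q$
$M = 643292$ ($M = 278 \cdot 2314 = 643292$)
$K = -1889$ ($K = \left(-1\right) 1889 = -1889$)
$\frac{2245 + K}{M + D{\left(U{\left(2 \right)} \right)}} = \frac{2245 - 1889}{643292 + 34} = \frac{356}{643326} = 356 \cdot \frac{1}{643326} = \frac{178}{321663}$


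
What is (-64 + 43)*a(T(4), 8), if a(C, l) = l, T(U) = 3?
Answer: -168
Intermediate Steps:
(-64 + 43)*a(T(4), 8) = (-64 + 43)*8 = -21*8 = -168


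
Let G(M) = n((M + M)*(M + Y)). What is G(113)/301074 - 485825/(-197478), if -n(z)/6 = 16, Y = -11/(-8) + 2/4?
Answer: 24375053027/9909248562 ≈ 2.4598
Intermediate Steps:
Y = 15/8 (Y = -11*(-1/8) + 2*(1/4) = 11/8 + 1/2 = 15/8 ≈ 1.8750)
n(z) = -96 (n(z) = -6*16 = -96)
G(M) = -96
G(113)/301074 - 485825/(-197478) = -96/301074 - 485825/(-197478) = -96*1/301074 - 485825*(-1/197478) = -16/50179 + 485825/197478 = 24375053027/9909248562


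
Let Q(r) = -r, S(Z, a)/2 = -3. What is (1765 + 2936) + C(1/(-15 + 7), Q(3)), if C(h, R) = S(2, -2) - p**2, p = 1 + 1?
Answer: 4691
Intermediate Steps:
S(Z, a) = -6 (S(Z, a) = 2*(-3) = -6)
p = 2
C(h, R) = -10 (C(h, R) = -6 - 1*2**2 = -6 - 1*4 = -6 - 4 = -10)
(1765 + 2936) + C(1/(-15 + 7), Q(3)) = (1765 + 2936) - 10 = 4701 - 10 = 4691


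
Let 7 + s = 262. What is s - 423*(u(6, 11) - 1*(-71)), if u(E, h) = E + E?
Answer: -34854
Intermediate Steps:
s = 255 (s = -7 + 262 = 255)
u(E, h) = 2*E
s - 423*(u(6, 11) - 1*(-71)) = 255 - 423*(2*6 - 1*(-71)) = 255 - 423*(12 + 71) = 255 - 423*83 = 255 - 35109 = -34854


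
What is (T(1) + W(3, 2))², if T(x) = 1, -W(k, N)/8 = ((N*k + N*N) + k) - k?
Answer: 6241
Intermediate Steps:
W(k, N) = -8*N² - 8*N*k (W(k, N) = -8*(((N*k + N*N) + k) - k) = -8*(((N*k + N²) + k) - k) = -8*(((N² + N*k) + k) - k) = -8*((k + N² + N*k) - k) = -8*(N² + N*k) = -8*N² - 8*N*k)
(T(1) + W(3, 2))² = (1 - 8*2*(2 + 3))² = (1 - 8*2*5)² = (1 - 80)² = (-79)² = 6241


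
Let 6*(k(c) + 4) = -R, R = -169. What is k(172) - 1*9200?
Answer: -55055/6 ≈ -9175.8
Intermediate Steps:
k(c) = 145/6 (k(c) = -4 + (-1*(-169))/6 = -4 + (⅙)*169 = -4 + 169/6 = 145/6)
k(172) - 1*9200 = 145/6 - 1*9200 = 145/6 - 9200 = -55055/6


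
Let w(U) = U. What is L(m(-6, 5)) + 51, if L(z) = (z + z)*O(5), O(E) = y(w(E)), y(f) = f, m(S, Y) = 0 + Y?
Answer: 101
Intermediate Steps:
m(S, Y) = Y
O(E) = E
L(z) = 10*z (L(z) = (z + z)*5 = (2*z)*5 = 10*z)
L(m(-6, 5)) + 51 = 10*5 + 51 = 50 + 51 = 101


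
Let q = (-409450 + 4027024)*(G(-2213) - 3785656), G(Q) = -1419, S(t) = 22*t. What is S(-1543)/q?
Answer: 16973/6850012028025 ≈ 2.4778e-9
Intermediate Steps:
q = -13700024056050 (q = (-409450 + 4027024)*(-1419 - 3785656) = 3617574*(-3787075) = -13700024056050)
S(-1543)/q = (22*(-1543))/(-13700024056050) = -33946*(-1/13700024056050) = 16973/6850012028025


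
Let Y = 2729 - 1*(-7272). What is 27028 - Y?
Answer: 17027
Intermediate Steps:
Y = 10001 (Y = 2729 + 7272 = 10001)
27028 - Y = 27028 - 1*10001 = 27028 - 10001 = 17027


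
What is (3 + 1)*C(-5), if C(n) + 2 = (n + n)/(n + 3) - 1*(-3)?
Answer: 24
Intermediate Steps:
C(n) = 1 + 2*n/(3 + n) (C(n) = -2 + ((n + n)/(n + 3) - 1*(-3)) = -2 + ((2*n)/(3 + n) + 3) = -2 + (2*n/(3 + n) + 3) = -2 + (3 + 2*n/(3 + n)) = 1 + 2*n/(3 + n))
(3 + 1)*C(-5) = (3 + 1)*(3*(1 - 5)/(3 - 5)) = 4*(3*(-4)/(-2)) = 4*(3*(-½)*(-4)) = 4*6 = 24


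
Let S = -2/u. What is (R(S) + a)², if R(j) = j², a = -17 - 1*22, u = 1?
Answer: 1225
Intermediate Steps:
S = -2 (S = -2/1 = -2*1 = -2)
a = -39 (a = -17 - 22 = -39)
(R(S) + a)² = ((-2)² - 39)² = (4 - 39)² = (-35)² = 1225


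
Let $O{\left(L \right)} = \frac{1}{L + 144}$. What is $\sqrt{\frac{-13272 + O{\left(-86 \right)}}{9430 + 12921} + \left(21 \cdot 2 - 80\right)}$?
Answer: $\frac{i \sqrt{64858578417682}}{1296358} \approx 6.2124 i$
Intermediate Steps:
$O{\left(L \right)} = \frac{1}{144 + L}$
$\sqrt{\frac{-13272 + O{\left(-86 \right)}}{9430 + 12921} + \left(21 \cdot 2 - 80\right)} = \sqrt{\frac{-13272 + \frac{1}{144 - 86}}{9430 + 12921} + \left(21 \cdot 2 - 80\right)} = \sqrt{\frac{-13272 + \frac{1}{58}}{22351} + \left(42 - 80\right)} = \sqrt{\left(-13272 + \frac{1}{58}\right) \frac{1}{22351} - 38} = \sqrt{\left(- \frac{769775}{58}\right) \frac{1}{22351} - 38} = \sqrt{- \frac{769775}{1296358} - 38} = \sqrt{- \frac{50031379}{1296358}} = \frac{i \sqrt{64858578417682}}{1296358}$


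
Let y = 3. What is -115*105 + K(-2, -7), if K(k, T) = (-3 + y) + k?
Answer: -12077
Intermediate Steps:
K(k, T) = k (K(k, T) = (-3 + 3) + k = 0 + k = k)
-115*105 + K(-2, -7) = -115*105 - 2 = -12075 - 2 = -12077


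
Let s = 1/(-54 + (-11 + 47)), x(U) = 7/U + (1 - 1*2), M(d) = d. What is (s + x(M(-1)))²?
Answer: 21025/324 ≈ 64.892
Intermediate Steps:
x(U) = -1 + 7/U (x(U) = 7/U + (1 - 2) = 7/U - 1 = -1 + 7/U)
s = -1/18 (s = 1/(-54 + 36) = 1/(-18) = -1/18 ≈ -0.055556)
(s + x(M(-1)))² = (-1/18 + (7 - 1*(-1))/(-1))² = (-1/18 - (7 + 1))² = (-1/18 - 1*8)² = (-1/18 - 8)² = (-145/18)² = 21025/324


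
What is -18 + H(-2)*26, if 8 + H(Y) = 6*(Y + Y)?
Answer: -850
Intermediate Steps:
H(Y) = -8 + 12*Y (H(Y) = -8 + 6*(Y + Y) = -8 + 6*(2*Y) = -8 + 12*Y)
-18 + H(-2)*26 = -18 + (-8 + 12*(-2))*26 = -18 + (-8 - 24)*26 = -18 - 32*26 = -18 - 832 = -850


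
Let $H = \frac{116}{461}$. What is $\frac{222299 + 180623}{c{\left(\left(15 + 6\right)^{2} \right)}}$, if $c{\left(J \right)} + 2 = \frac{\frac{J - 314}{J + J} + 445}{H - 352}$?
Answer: $- \frac{57626545891824}{467039621} \approx -1.2339 \cdot 10^{5}$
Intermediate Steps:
$H = \frac{116}{461}$ ($H = 116 \cdot \frac{1}{461} = \frac{116}{461} \approx 0.25163$)
$c{\left(J \right)} = - \frac{529457}{162156} - \frac{461 \left(-314 + J\right)}{324312 J}$ ($c{\left(J \right)} = -2 + \frac{\frac{J - 314}{J + J} + 445}{\frac{116}{461} - 352} = -2 + \frac{\frac{-314 + J}{2 J} + 445}{- \frac{162156}{461}} = -2 + \left(\left(-314 + J\right) \frac{1}{2 J} + 445\right) \left(- \frac{461}{162156}\right) = -2 + \left(\frac{-314 + J}{2 J} + 445\right) \left(- \frac{461}{162156}\right) = -2 + \left(445 + \frac{-314 + J}{2 J}\right) \left(- \frac{461}{162156}\right) = -2 - \left(\frac{205145}{162156} + \frac{461 \left(-314 + J\right)}{324312 J}\right) = - \frac{529457}{162156} - \frac{461 \left(-314 + J\right)}{324312 J}$)
$\frac{222299 + 180623}{c{\left(\left(15 + 6\right)^{2} \right)}} = \frac{222299 + 180623}{\frac{1}{324312} \frac{1}{\left(15 + 6\right)^{2}} \left(144754 - 1059375 \left(15 + 6\right)^{2}\right)} = \frac{402922}{\frac{1}{324312} \frac{1}{21^{2}} \left(144754 - 1059375 \cdot 21^{2}\right)} = \frac{402922}{\frac{1}{324312} \cdot \frac{1}{441} \left(144754 - 467184375\right)} = \frac{402922}{\frac{1}{324312} \cdot \frac{1}{441} \left(-467039621\right)} = \frac{402922}{- \frac{467039621}{143021592}} = 402922 \left(- \frac{143021592}{467039621}\right) = - \frac{57626545891824}{467039621}$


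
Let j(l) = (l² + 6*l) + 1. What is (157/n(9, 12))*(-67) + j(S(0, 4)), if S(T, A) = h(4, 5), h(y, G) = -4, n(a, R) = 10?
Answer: -10589/10 ≈ -1058.9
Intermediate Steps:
S(T, A) = -4
j(l) = 1 + l² + 6*l
(157/n(9, 12))*(-67) + j(S(0, 4)) = (157/10)*(-67) + (1 + (-4)² + 6*(-4)) = (157*(⅒))*(-67) + (1 + 16 - 24) = (157/10)*(-67) - 7 = -10519/10 - 7 = -10589/10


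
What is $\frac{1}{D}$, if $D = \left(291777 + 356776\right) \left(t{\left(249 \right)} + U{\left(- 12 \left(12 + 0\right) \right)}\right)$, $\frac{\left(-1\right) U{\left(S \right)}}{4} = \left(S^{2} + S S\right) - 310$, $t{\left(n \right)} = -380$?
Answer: $- \frac{1}{107029404484} \approx -9.3432 \cdot 10^{-12}$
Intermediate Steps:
$U{\left(S \right)} = 1240 - 8 S^{2}$ ($U{\left(S \right)} = - 4 \left(\left(S^{2} + S S\right) - 310\right) = - 4 \left(\left(S^{2} + S^{2}\right) - 310\right) = - 4 \left(2 S^{2} - 310\right) = - 4 \left(-310 + 2 S^{2}\right) = 1240 - 8 S^{2}$)
$D = -107029404484$ ($D = \left(291777 + 356776\right) \left(-380 + \left(1240 - 8 \left(- 12 \left(12 + 0\right)\right)^{2}\right)\right) = 648553 \left(-380 + \left(1240 - 8 \left(\left(-12\right) 12\right)^{2}\right)\right) = 648553 \left(-380 + \left(1240 - 8 \left(-144\right)^{2}\right)\right) = 648553 \left(-380 + \left(1240 - 165888\right)\right) = 648553 \left(-380 - 164648\right) = 648553 \left(-165028\right) = -107029404484$)
$\frac{1}{D} = \frac{1}{-107029404484} = - \frac{1}{107029404484}$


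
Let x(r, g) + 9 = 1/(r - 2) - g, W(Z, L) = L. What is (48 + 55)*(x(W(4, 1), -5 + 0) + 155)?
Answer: 15450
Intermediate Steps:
x(r, g) = -9 + 1/(-2 + r) - g (x(r, g) = -9 + (1/(r - 2) - g) = -9 + (1/(-2 + r) - g) = -9 + 1/(-2 + r) - g)
(48 + 55)*(x(W(4, 1), -5 + 0) + 155) = (48 + 55)*((19 - 9*1 + 2*(-5 + 0) - 1*(-5 + 0)*1)/(-2 + 1) + 155) = 103*((19 - 9 + 2*(-5) - 1*(-5)*1)/(-1) + 155) = 103*(-(19 - 9 - 10 + 5) + 155) = 103*(-1*5 + 155) = 103*(-5 + 155) = 103*150 = 15450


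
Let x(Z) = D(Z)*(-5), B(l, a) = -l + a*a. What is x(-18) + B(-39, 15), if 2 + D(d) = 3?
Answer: 259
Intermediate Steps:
D(d) = 1 (D(d) = -2 + 3 = 1)
B(l, a) = a**2 - l (B(l, a) = -l + a**2 = a**2 - l)
x(Z) = -5 (x(Z) = 1*(-5) = -5)
x(-18) + B(-39, 15) = -5 + (15**2 - 1*(-39)) = -5 + (225 + 39) = -5 + 264 = 259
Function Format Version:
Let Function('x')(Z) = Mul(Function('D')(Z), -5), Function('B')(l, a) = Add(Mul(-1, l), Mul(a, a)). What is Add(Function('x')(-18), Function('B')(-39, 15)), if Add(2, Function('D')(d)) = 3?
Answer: 259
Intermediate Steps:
Function('D')(d) = 1 (Function('D')(d) = Add(-2, 3) = 1)
Function('B')(l, a) = Add(Pow(a, 2), Mul(-1, l)) (Function('B')(l, a) = Add(Mul(-1, l), Pow(a, 2)) = Add(Pow(a, 2), Mul(-1, l)))
Function('x')(Z) = -5 (Function('x')(Z) = Mul(1, -5) = -5)
Add(Function('x')(-18), Function('B')(-39, 15)) = Add(-5, Add(Pow(15, 2), Mul(-1, -39))) = Add(-5, Add(225, 39)) = Add(-5, 264) = 259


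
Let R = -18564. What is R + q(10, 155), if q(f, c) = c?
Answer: -18409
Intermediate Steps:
R + q(10, 155) = -18564 + 155 = -18409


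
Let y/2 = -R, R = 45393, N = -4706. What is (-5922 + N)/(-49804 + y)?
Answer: 5314/70295 ≈ 0.075596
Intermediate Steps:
y = -90786 (y = 2*(-1*45393) = 2*(-45393) = -90786)
(-5922 + N)/(-49804 + y) = (-5922 - 4706)/(-49804 - 90786) = -10628/(-140590) = -10628*(-1/140590) = 5314/70295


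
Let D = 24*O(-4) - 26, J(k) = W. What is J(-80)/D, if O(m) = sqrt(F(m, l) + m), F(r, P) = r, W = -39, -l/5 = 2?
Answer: 507/2642 + 468*I*sqrt(2)/1321 ≈ 0.1919 + 0.50102*I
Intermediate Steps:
l = -10 (l = -5*2 = -10)
J(k) = -39
O(m) = sqrt(2)*sqrt(m) (O(m) = sqrt(m + m) = sqrt(2*m) = sqrt(2)*sqrt(m))
D = -26 + 48*I*sqrt(2) (D = 24*(sqrt(2)*sqrt(-4)) - 26 = 24*(sqrt(2)*(2*I)) - 26 = 24*(2*I*sqrt(2)) - 26 = 48*I*sqrt(2) - 26 = -26 + 48*I*sqrt(2) ≈ -26.0 + 67.882*I)
J(-80)/D = -39/(-26 + 48*I*sqrt(2))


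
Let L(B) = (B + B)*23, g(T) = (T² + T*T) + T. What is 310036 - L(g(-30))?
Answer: 228616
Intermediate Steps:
g(T) = T + 2*T² (g(T) = (T² + T²) + T = 2*T² + T = T + 2*T²)
L(B) = 46*B (L(B) = (2*B)*23 = 46*B)
310036 - L(g(-30)) = 310036 - 46*(-30*(1 + 2*(-30))) = 310036 - 46*(-30*(1 - 60)) = 310036 - 46*(-30*(-59)) = 310036 - 46*1770 = 310036 - 1*81420 = 310036 - 81420 = 228616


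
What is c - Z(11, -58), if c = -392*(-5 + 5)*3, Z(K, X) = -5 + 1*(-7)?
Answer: 12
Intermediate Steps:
Z(K, X) = -12 (Z(K, X) = -5 - 7 = -12)
c = 0 (c = -0*3 = -392*0 = 0)
c - Z(11, -58) = 0 - 1*(-12) = 0 + 12 = 12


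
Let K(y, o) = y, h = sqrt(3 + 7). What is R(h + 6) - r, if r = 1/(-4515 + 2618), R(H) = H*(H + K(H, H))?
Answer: 174525/1897 + 24*sqrt(10) ≈ 167.90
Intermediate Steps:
h = sqrt(10) ≈ 3.1623
R(H) = 2*H**2 (R(H) = H*(H + H) = H*(2*H) = 2*H**2)
r = -1/1897 (r = 1/(-1897) = -1/1897 ≈ -0.00052715)
R(h + 6) - r = 2*(sqrt(10) + 6)**2 - 1*(-1/1897) = 2*(6 + sqrt(10))**2 + 1/1897 = 1/1897 + 2*(6 + sqrt(10))**2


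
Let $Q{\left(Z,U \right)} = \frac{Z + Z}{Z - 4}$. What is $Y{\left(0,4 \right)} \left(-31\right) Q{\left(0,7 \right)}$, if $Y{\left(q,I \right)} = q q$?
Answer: $0$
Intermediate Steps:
$Y{\left(q,I \right)} = q^{2}$
$Q{\left(Z,U \right)} = \frac{2 Z}{-4 + Z}$
$Y{\left(0,4 \right)} \left(-31\right) Q{\left(0,7 \right)} = 0^{2} \left(-31\right) 2 \cdot 0 \frac{1}{-4 + 0} = 0 \left(-31\right) 2 \cdot 0 \frac{1}{-4} = 0 \cdot 2 \cdot 0 \left(- \frac{1}{4}\right) = 0 \cdot 0 = 0$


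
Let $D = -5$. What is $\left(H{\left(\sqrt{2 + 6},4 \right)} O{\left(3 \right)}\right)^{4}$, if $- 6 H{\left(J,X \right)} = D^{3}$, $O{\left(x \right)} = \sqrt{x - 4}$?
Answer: $\frac{244140625}{1296} \approx 1.8838 \cdot 10^{5}$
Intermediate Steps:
$O{\left(x \right)} = \sqrt{-4 + x}$
$H{\left(J,X \right)} = \frac{125}{6}$ ($H{\left(J,X \right)} = - \frac{\left(-5\right)^{3}}{6} = \left(- \frac{1}{6}\right) \left(-125\right) = \frac{125}{6}$)
$\left(H{\left(\sqrt{2 + 6},4 \right)} O{\left(3 \right)}\right)^{4} = \left(\frac{125 \sqrt{-4 + 3}}{6}\right)^{4} = \left(\frac{125 \sqrt{-1}}{6}\right)^{4} = \left(\frac{125 i}{6}\right)^{4} = \frac{244140625}{1296}$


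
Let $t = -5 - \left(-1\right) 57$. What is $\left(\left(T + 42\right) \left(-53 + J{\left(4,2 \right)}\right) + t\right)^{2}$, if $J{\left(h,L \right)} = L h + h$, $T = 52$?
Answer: $14455204$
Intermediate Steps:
$J{\left(h,L \right)} = h + L h$
$t = 52$ ($t = -5 - -57 = -5 + 57 = 52$)
$\left(\left(T + 42\right) \left(-53 + J{\left(4,2 \right)}\right) + t\right)^{2} = \left(\left(52 + 42\right) \left(-53 + 4 \left(1 + 2\right)\right) + 52\right)^{2} = \left(94 \left(-53 + 4 \cdot 3\right) + 52\right)^{2} = \left(94 \left(-53 + 12\right) + 52\right)^{2} = \left(94 \left(-41\right) + 52\right)^{2} = \left(-3854 + 52\right)^{2} = \left(-3802\right)^{2} = 14455204$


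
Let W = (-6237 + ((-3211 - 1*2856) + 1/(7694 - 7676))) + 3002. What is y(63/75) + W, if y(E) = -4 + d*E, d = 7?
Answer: -4185029/450 ≈ -9300.1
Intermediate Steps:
y(E) = -4 + 7*E
W = -167435/18 (W = (-6237 + ((-3211 - 2856) + 1/18)) + 3002 = (-6237 + (-6067 + 1/18)) + 3002 = (-6237 - 109205/18) + 3002 = -221471/18 + 3002 = -167435/18 ≈ -9301.9)
y(63/75) + W = (-4 + 7*(63/75)) - 167435/18 = (-4 + 7*(63*(1/75))) - 167435/18 = (-4 + 7*(21/25)) - 167435/18 = (-4 + 147/25) - 167435/18 = 47/25 - 167435/18 = -4185029/450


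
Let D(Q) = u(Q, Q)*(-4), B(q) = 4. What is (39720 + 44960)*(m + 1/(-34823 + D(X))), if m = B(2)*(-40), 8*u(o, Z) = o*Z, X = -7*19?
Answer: -236656923472/17467 ≈ -1.3549e+7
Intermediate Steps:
X = -133
u(o, Z) = Z*o/8 (u(o, Z) = (o*Z)/8 = (Z*o)/8 = Z*o/8)
m = -160 (m = 4*(-40) = -160)
D(Q) = -Q**2/2 (D(Q) = (Q*Q/8)*(-4) = (Q**2/8)*(-4) = -Q**2/2)
(39720 + 44960)*(m + 1/(-34823 + D(X))) = (39720 + 44960)*(-160 + 1/(-34823 - 1/2*(-133)**2)) = 84680*(-160 + 1/(-34823 - 1/2*17689)) = 84680*(-160 + 1/(-34823 - 17689/2)) = 84680*(-160 + 1/(-87335/2)) = 84680*(-160 - 2/87335) = 84680*(-13973602/87335) = -236656923472/17467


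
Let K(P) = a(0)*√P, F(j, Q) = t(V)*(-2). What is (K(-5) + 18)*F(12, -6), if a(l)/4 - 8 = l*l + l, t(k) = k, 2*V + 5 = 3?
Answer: 36 + 64*I*√5 ≈ 36.0 + 143.11*I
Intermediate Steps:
V = -1 (V = -5/2 + (½)*3 = -5/2 + 3/2 = -1)
a(l) = 32 + 4*l + 4*l² (a(l) = 32 + 4*(l*l + l) = 32 + 4*(l² + l) = 32 + 4*(l + l²) = 32 + (4*l + 4*l²) = 32 + 4*l + 4*l²)
F(j, Q) = 2 (F(j, Q) = -1*(-2) = 2)
K(P) = 32*√P (K(P) = (32 + 4*0 + 4*0²)*√P = (32 + 0 + 4*0)*√P = (32 + 0 + 0)*√P = 32*√P)
(K(-5) + 18)*F(12, -6) = (32*√(-5) + 18)*2 = (32*(I*√5) + 18)*2 = (32*I*√5 + 18)*2 = (18 + 32*I*√5)*2 = 36 + 64*I*√5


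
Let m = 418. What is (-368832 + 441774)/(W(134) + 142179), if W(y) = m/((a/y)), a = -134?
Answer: 72942/141761 ≈ 0.51454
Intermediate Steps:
W(y) = -209*y/67 (W(y) = 418/((-134/y)) = 418*(-y/134) = -209*y/67)
(-368832 + 441774)/(W(134) + 142179) = (-368832 + 441774)/(-209/67*134 + 142179) = 72942/(-418 + 142179) = 72942/141761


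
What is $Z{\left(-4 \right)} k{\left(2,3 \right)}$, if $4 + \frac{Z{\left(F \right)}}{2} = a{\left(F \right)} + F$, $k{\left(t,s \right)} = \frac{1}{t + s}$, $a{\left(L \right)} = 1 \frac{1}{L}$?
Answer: $- \frac{33}{10} \approx -3.3$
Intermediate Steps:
$a{\left(L \right)} = \frac{1}{L}$
$k{\left(t,s \right)} = \frac{1}{s + t}$
$Z{\left(F \right)} = -8 + 2 F + \frac{2}{F}$ ($Z{\left(F \right)} = -8 + 2 \left(\frac{1}{F} + F\right) = -8 + 2 \left(F + \frac{1}{F}\right) = -8 + \left(2 F + \frac{2}{F}\right) = -8 + 2 F + \frac{2}{F}$)
$Z{\left(-4 \right)} k{\left(2,3 \right)} = \frac{-8 + 2 \left(-4\right) + \frac{2}{-4}}{3 + 2} = \frac{-8 - 8 + 2 \left(- \frac{1}{4}\right)}{5} = \left(-8 - 8 - \frac{1}{2}\right) \frac{1}{5} = \left(- \frac{33}{2}\right) \frac{1}{5} = - \frac{33}{10}$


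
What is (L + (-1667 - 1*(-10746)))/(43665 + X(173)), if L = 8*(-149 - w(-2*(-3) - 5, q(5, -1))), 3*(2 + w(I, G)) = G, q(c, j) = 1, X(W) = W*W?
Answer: 23701/220782 ≈ 0.10735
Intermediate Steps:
X(W) = W²
w(I, G) = -2 + G/3
L = -3536/3 (L = 8*(-149 - (-2 + (⅓)*1)) = 8*(-149 - (-2 + ⅓)) = 8*(-149 - 1*(-5/3)) = 8*(-149 + 5/3) = 8*(-442/3) = -3536/3 ≈ -1178.7)
(L + (-1667 - 1*(-10746)))/(43665 + X(173)) = (-3536/3 + (-1667 - 1*(-10746)))/(43665 + 173²) = (-3536/3 + (-1667 + 10746))/(43665 + 29929) = (-3536/3 + 9079)/73594 = (23701/3)*(1/73594) = 23701/220782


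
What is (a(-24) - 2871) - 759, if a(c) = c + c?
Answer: -3678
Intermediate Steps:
a(c) = 2*c
(a(-24) - 2871) - 759 = (2*(-24) - 2871) - 759 = (-48 - 2871) - 759 = -2919 - 759 = -3678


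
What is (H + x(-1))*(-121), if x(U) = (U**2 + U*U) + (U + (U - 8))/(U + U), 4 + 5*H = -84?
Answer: 6413/5 ≈ 1282.6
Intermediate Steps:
H = -88/5 (H = -4/5 + (1/5)*(-84) = -4/5 - 84/5 = -88/5 ≈ -17.600)
x(U) = 2*U**2 + (-8 + 2*U)/(2*U) (x(U) = (U**2 + U**2) + (U + (-8 + U))/((2*U)) = 2*U**2 + (-8 + 2*U)*(1/(2*U)) = 2*U**2 + (-8 + 2*U)/(2*U))
(H + x(-1))*(-121) = (-88/5 + (-4 - 1 + 2*(-1)**3)/(-1))*(-121) = (-88/5 - (-4 - 1 + 2*(-1)))*(-121) = (-88/5 - (-4 - 1 - 2))*(-121) = (-88/5 - 1*(-7))*(-121) = (-88/5 + 7)*(-121) = -53/5*(-121) = 6413/5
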